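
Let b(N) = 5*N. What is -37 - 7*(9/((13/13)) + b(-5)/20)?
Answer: -365/4 ≈ -91.250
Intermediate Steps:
-37 - 7*(9/((13/13)) + b(-5)/20) = -37 - 7*(9/((13/13)) + (5*(-5))/20) = -37 - 7*(9/((13*(1/13))) - 25*1/20) = -37 - 7*(9/1 - 5/4) = -37 - 7*(9*1 - 5/4) = -37 - 7*(9 - 5/4) = -37 - 7*31/4 = -37 - 217/4 = -365/4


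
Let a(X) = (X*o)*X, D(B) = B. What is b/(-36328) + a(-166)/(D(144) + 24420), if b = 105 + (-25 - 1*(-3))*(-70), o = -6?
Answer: -503894499/74363416 ≈ -6.7761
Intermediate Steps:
a(X) = -6*X**2 (a(X) = (X*(-6))*X = (-6*X)*X = -6*X**2)
b = 1645 (b = 105 + (-25 + 3)*(-70) = 105 - 22*(-70) = 105 + 1540 = 1645)
b/(-36328) + a(-166)/(D(144) + 24420) = 1645/(-36328) + (-6*(-166)**2)/(144 + 24420) = 1645*(-1/36328) - 6*27556/24564 = -1645/36328 - 165336*1/24564 = -1645/36328 - 13778/2047 = -503894499/74363416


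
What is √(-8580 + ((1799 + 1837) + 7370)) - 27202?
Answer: -27202 + √2426 ≈ -27153.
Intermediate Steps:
√(-8580 + ((1799 + 1837) + 7370)) - 27202 = √(-8580 + (3636 + 7370)) - 27202 = √(-8580 + 11006) - 27202 = √2426 - 27202 = -27202 + √2426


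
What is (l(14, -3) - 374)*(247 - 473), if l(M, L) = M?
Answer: 81360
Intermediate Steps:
(l(14, -3) - 374)*(247 - 473) = (14 - 374)*(247 - 473) = -360*(-226) = 81360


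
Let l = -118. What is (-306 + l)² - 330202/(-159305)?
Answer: 28639545882/159305 ≈ 1.7978e+5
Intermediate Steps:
(-306 + l)² - 330202/(-159305) = (-306 - 118)² - 330202/(-159305) = (-424)² - 330202*(-1/159305) = 179776 + 330202/159305 = 28639545882/159305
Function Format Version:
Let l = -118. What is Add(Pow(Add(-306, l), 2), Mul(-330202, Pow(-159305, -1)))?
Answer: Rational(28639545882, 159305) ≈ 1.7978e+5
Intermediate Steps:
Add(Pow(Add(-306, l), 2), Mul(-330202, Pow(-159305, -1))) = Add(Pow(Add(-306, -118), 2), Mul(-330202, Pow(-159305, -1))) = Add(Pow(-424, 2), Mul(-330202, Rational(-1, 159305))) = Add(179776, Rational(330202, 159305)) = Rational(28639545882, 159305)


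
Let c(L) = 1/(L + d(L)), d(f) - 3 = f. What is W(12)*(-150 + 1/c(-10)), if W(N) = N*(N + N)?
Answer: -48096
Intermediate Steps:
d(f) = 3 + f
W(N) = 2*N² (W(N) = N*(2*N) = 2*N²)
c(L) = 1/(3 + 2*L) (c(L) = 1/(L + (3 + L)) = 1/(3 + 2*L))
W(12)*(-150 + 1/c(-10)) = (2*12²)*(-150 + 1/(1/(3 + 2*(-10)))) = (2*144)*(-150 + 1/(1/(3 - 20))) = 288*(-150 + 1/(1/(-17))) = 288*(-150 + 1/(-1/17)) = 288*(-150 - 17) = 288*(-167) = -48096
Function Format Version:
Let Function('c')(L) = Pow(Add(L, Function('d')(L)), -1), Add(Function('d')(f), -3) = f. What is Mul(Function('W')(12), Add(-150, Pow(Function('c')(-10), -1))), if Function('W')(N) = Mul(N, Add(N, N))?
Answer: -48096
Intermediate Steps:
Function('d')(f) = Add(3, f)
Function('W')(N) = Mul(2, Pow(N, 2)) (Function('W')(N) = Mul(N, Mul(2, N)) = Mul(2, Pow(N, 2)))
Function('c')(L) = Pow(Add(3, Mul(2, L)), -1) (Function('c')(L) = Pow(Add(L, Add(3, L)), -1) = Pow(Add(3, Mul(2, L)), -1))
Mul(Function('W')(12), Add(-150, Pow(Function('c')(-10), -1))) = Mul(Mul(2, Pow(12, 2)), Add(-150, Pow(Pow(Add(3, Mul(2, -10)), -1), -1))) = Mul(Mul(2, 144), Add(-150, Pow(Pow(Add(3, -20), -1), -1))) = Mul(288, Add(-150, Pow(Pow(-17, -1), -1))) = Mul(288, Add(-150, Pow(Rational(-1, 17), -1))) = Mul(288, Add(-150, -17)) = Mul(288, -167) = -48096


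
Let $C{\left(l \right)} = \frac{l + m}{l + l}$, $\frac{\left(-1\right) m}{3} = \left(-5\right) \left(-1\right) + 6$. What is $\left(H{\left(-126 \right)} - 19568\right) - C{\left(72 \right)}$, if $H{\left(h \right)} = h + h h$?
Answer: $- \frac{183277}{48} \approx -3818.3$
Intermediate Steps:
$H{\left(h \right)} = h + h^{2}$
$m = -33$ ($m = - 3 \left(\left(-5\right) \left(-1\right) + 6\right) = - 3 \left(5 + 6\right) = \left(-3\right) 11 = -33$)
$C{\left(l \right)} = \frac{-33 + l}{2 l}$ ($C{\left(l \right)} = \frac{l - 33}{l + l} = \frac{-33 + l}{2 l}$)
$\left(H{\left(-126 \right)} - 19568\right) - C{\left(72 \right)} = \left(- 126 \left(1 - 126\right) - 19568\right) - \frac{-33 + 72}{2 \cdot 72} = \left(\left(-126\right) \left(-125\right) - 19568\right) - \frac{1}{2} \cdot \frac{1}{72} \cdot 39 = \left(15750 - 19568\right) - \frac{13}{48} = -3818 - \frac{13}{48} = - \frac{183277}{48}$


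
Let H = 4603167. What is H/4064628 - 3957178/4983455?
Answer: 2285073034067/6751963576580 ≈ 0.33843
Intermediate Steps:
H/4064628 - 3957178/4983455 = 4603167/4064628 - 3957178/4983455 = 4603167*(1/4064628) - 3957178*1/4983455 = 1534389/1354876 - 3957178/4983455 = 2285073034067/6751963576580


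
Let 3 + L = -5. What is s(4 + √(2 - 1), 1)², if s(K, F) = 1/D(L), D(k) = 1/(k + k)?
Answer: 256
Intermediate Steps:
L = -8 (L = -3 - 5 = -8)
D(k) = 1/(2*k)
s(K, F) = -16 (s(K, F) = 1/((½)/(-8)) = 1/((½)*(-⅛)) = 1/(-1/16) = -16)
s(4 + √(2 - 1), 1)² = (-16)² = 256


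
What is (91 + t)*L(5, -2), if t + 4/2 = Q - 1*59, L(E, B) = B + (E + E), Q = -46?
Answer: -128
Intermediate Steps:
L(E, B) = B + 2*E
t = -107 (t = -2 + (-46 - 1*59) = -2 + (-46 - 59) = -2 - 105 = -107)
(91 + t)*L(5, -2) = (91 - 107)*(-2 + 2*5) = -16*(-2 + 10) = -16*8 = -128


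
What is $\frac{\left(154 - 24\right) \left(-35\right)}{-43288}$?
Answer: $\frac{325}{3092} \approx 0.10511$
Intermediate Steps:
$\frac{\left(154 - 24\right) \left(-35\right)}{-43288} = 130 \left(-35\right) \left(- \frac{1}{43288}\right) = \left(-4550\right) \left(- \frac{1}{43288}\right) = \frac{325}{3092}$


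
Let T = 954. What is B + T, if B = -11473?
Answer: -10519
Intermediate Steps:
B + T = -11473 + 954 = -10519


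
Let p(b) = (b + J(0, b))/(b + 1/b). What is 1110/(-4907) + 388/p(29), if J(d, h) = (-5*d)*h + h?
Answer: 800615126/4126787 ≈ 194.00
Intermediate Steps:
J(d, h) = h - 5*d*h (J(d, h) = -5*d*h + h = h - 5*d*h)
p(b) = 2*b/(b + 1/b) (p(b) = (b + b*(1 - 5*0))/(b + 1/b) = (b + b*(1 + 0))/(b + 1/b) = (b + b*1)/(b + 1/b) = (b + b)/(b + 1/b) = (2*b)/(b + 1/b) = 2*b/(b + 1/b))
1110/(-4907) + 388/p(29) = 1110/(-4907) + 388/((2*29²/(1 + 29²))) = 1110*(-1/4907) + 388/((2*841/(1 + 841))) = -1110/4907 + 388/((2*841/842)) = -1110/4907 + 388/((2*841*(1/842))) = -1110/4907 + 388/(841/421) = -1110/4907 + 388*(421/841) = -1110/4907 + 163348/841 = 800615126/4126787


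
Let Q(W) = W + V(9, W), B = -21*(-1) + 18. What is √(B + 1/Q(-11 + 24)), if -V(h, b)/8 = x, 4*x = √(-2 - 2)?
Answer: 2*√(334295 + 185*I)/185 ≈ 6.2506 + 0.0017296*I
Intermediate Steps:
B = 39 (B = 21 + 18 = 39)
x = I/2 (x = √(-2 - 2)/4 = √(-4)/4 = (2*I)/4 = I/2 ≈ 0.5*I)
V(h, b) = -4*I
Q(W) = W - 4*I
√(B + 1/Q(-11 + 24)) = √(39 + 1/((-11 + 24) - 4*I)) = √(39 + 1/(13 - 4*I)) = √(39 + (13 + 4*I)/185)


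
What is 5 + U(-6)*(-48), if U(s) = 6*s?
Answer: 1733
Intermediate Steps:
5 + U(-6)*(-48) = 5 + (6*(-6))*(-48) = 5 - 36*(-48) = 5 + 1728 = 1733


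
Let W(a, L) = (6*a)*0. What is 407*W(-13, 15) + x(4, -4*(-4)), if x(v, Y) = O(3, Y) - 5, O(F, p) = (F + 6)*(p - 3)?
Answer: 112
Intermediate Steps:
O(F, p) = (-3 + p)*(6 + F) (O(F, p) = (6 + F)*(-3 + p) = (-3 + p)*(6 + F))
x(v, Y) = -32 + 9*Y (x(v, Y) = (-18 - 3*3 + 6*Y + 3*Y) - 5 = (-18 - 9 + 6*Y + 3*Y) - 5 = (-27 + 9*Y) - 5 = -32 + 9*Y)
W(a, L) = 0
407*W(-13, 15) + x(4, -4*(-4)) = 407*0 + (-32 + 9*(-4*(-4))) = 0 + (-32 + 9*16) = 0 + (-32 + 144) = 0 + 112 = 112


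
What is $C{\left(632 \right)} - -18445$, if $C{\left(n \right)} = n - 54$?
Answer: $19023$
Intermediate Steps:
$C{\left(n \right)} = -54 + n$ ($C{\left(n \right)} = n - 54 = -54 + n$)
$C{\left(632 \right)} - -18445 = \left(-54 + 632\right) - -18445 = 578 + 18445 = 19023$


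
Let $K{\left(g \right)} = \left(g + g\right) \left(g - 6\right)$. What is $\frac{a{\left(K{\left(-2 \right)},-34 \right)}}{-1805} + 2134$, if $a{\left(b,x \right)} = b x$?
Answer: $\frac{3852958}{1805} \approx 2134.6$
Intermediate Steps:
$K{\left(g \right)} = 2 g \left(-6 + g\right)$
$\frac{a{\left(K{\left(-2 \right)},-34 \right)}}{-1805} + 2134 = \frac{2 \left(-2\right) \left(-6 - 2\right) \left(-34\right)}{-1805} + 2134 = 2 \left(-2\right) \left(-8\right) \left(-34\right) \left(- \frac{1}{1805}\right) + 2134 = 32 \left(-34\right) \left(- \frac{1}{1805}\right) + 2134 = \left(-1088\right) \left(- \frac{1}{1805}\right) + 2134 = \frac{1088}{1805} + 2134 = \frac{3852958}{1805}$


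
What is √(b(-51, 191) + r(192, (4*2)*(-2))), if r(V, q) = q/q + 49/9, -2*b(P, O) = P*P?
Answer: I*√46586/6 ≈ 35.973*I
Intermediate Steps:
b(P, O) = -P²/2 (b(P, O) = -P*P/2 = -P²/2)
r(V, q) = 58/9 (r(V, q) = 1 + 49*(⅑) = 1 + 49/9 = 58/9)
√(b(-51, 191) + r(192, (4*2)*(-2))) = √(-½*(-51)² + 58/9) = √(-½*2601 + 58/9) = √(-2601/2 + 58/9) = √(-23293/18) = I*√46586/6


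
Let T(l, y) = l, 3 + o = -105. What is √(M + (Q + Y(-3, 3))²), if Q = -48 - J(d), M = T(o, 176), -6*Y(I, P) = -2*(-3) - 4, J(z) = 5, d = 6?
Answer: 2*√6157/3 ≈ 52.311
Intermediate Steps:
o = -108 (o = -3 - 105 = -108)
Y(I, P) = -⅓ (Y(I, P) = -(-2*(-3) - 4)/6 = -(6 - 4)/6 = -⅙*2 = -⅓)
M = -108
Q = -53 (Q = -48 - 1*5 = -48 - 5 = -53)
√(M + (Q + Y(-3, 3))²) = √(-108 + (-53 - ⅓)²) = √(-108 + (-160/3)²) = √(-108 + 25600/9) = √(24628/9) = 2*√6157/3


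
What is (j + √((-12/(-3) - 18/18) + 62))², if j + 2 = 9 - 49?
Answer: (42 - √65)² ≈ 1151.8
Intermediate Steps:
j = -42 (j = -2 + (9 - 49) = -2 - 40 = -42)
(j + √((-12/(-3) - 18/18) + 62))² = (-42 + √((-12/(-3) - 18/18) + 62))² = (-42 + √((-12*(-⅓) - 18*1/18) + 62))² = (-42 + √((4 - 1) + 62))² = (-42 + √(3 + 62))² = (-42 + √65)²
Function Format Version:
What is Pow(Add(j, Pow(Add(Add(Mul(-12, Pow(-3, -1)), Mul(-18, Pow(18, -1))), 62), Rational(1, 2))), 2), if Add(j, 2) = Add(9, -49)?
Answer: Pow(Add(42, Mul(-1, Pow(65, Rational(1, 2)))), 2) ≈ 1151.8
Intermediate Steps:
j = -42 (j = Add(-2, Add(9, -49)) = Add(-2, -40) = -42)
Pow(Add(j, Pow(Add(Add(Mul(-12, Pow(-3, -1)), Mul(-18, Pow(18, -1))), 62), Rational(1, 2))), 2) = Pow(Add(-42, Pow(Add(Add(Mul(-12, Pow(-3, -1)), Mul(-18, Pow(18, -1))), 62), Rational(1, 2))), 2) = Pow(Add(-42, Pow(Add(Add(Mul(-12, Rational(-1, 3)), Mul(-18, Rational(1, 18))), 62), Rational(1, 2))), 2) = Pow(Add(-42, Pow(Add(Add(4, -1), 62), Rational(1, 2))), 2) = Pow(Add(-42, Pow(Add(3, 62), Rational(1, 2))), 2) = Pow(Add(-42, Pow(65, Rational(1, 2))), 2)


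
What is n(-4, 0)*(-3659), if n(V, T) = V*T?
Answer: 0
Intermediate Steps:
n(V, T) = T*V
n(-4, 0)*(-3659) = (0*(-4))*(-3659) = 0*(-3659) = 0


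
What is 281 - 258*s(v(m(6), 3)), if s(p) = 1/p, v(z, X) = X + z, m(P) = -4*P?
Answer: 2053/7 ≈ 293.29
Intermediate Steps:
281 - 258*s(v(m(6), 3)) = 281 - 258/(3 - 4*6) = 281 - 258/(3 - 24) = 281 - 258/(-21) = 281 - 258*(-1/21) = 281 + 86/7 = 2053/7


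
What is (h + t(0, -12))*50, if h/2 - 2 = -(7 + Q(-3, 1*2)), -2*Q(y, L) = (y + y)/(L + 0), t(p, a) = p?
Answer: -650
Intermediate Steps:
Q(y, L) = -y/L (Q(y, L) = -(y + y)/(2*(L + 0)) = -2*y/(2*L) = -y/L)
h = -13 (h = 4 + 2*(-(7 - 1*(-3)/1*2)) = 4 + 2*(-(7 - 1*(-3)/2)) = 4 + 2*(-(7 - 1*(-3)*½)) = 4 + 2*(-(7 + 3/2)) = 4 + 2*(-1*17/2) = 4 + 2*(-17/2) = 4 - 17 = -13)
(h + t(0, -12))*50 = (-13 + 0)*50 = -13*50 = -650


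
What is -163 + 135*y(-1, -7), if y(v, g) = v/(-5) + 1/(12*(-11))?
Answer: -6029/44 ≈ -137.02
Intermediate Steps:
y(v, g) = -1/132 - v/5 (y(v, g) = v*(-⅕) + (1/12)*(-1/11) = -v/5 - 1/132 = -1/132 - v/5)
-163 + 135*y(-1, -7) = -163 + 135*(-1/132 - ⅕*(-1)) = -163 + 135*(-1/132 + ⅕) = -163 + 135*(127/660) = -163 + 1143/44 = -6029/44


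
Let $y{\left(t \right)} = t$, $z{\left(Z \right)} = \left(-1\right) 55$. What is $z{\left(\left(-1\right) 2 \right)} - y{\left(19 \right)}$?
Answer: $-74$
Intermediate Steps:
$z{\left(Z \right)} = -55$
$z{\left(\left(-1\right) 2 \right)} - y{\left(19 \right)} = -55 - 19 = -74$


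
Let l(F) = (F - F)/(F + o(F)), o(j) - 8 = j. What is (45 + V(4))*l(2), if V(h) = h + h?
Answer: 0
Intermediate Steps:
o(j) = 8 + j
V(h) = 2*h
l(F) = 0 (l(F) = (F - F)/(F + (8 + F)) = 0/(8 + 2*F) = 0)
(45 + V(4))*l(2) = (45 + 2*4)*0 = (45 + 8)*0 = 53*0 = 0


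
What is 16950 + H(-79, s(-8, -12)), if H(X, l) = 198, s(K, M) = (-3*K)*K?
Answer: 17148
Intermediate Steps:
s(K, M) = -3*K²
16950 + H(-79, s(-8, -12)) = 16950 + 198 = 17148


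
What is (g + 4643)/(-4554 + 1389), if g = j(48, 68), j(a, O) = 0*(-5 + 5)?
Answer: -4643/3165 ≈ -1.4670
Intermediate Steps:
j(a, O) = 0 (j(a, O) = 0*0 = 0)
g = 0
(g + 4643)/(-4554 + 1389) = (0 + 4643)/(-4554 + 1389) = 4643/(-3165) = 4643*(-1/3165) = -4643/3165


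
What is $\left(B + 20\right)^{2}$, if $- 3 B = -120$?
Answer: $3600$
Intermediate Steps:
$B = 40$ ($B = \left(- \frac{1}{3}\right) \left(-120\right) = 40$)
$\left(B + 20\right)^{2} = \left(40 + 20\right)^{2} = 60^{2} = 3600$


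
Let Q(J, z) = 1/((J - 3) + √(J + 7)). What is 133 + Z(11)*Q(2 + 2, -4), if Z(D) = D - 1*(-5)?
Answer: 657/5 + 8*√11/5 ≈ 136.71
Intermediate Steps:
Z(D) = 5 + D (Z(D) = D + 5 = 5 + D)
Q(J, z) = 1/(-3 + J + √(7 + J)) (Q(J, z) = 1/((-3 + J) + √(7 + J)) = 1/(-3 + J + √(7 + J)))
133 + Z(11)*Q(2 + 2, -4) = 133 + (5 + 11)/(-3 + (2 + 2) + √(7 + (2 + 2))) = 133 + 16/(-3 + 4 + √(7 + 4)) = 133 + 16/(-3 + 4 + √11) = 133 + 16/(1 + √11)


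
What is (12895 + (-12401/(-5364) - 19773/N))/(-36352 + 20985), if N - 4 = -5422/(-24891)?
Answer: -2311528483507/4326923869884 ≈ -0.53422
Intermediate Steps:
N = 104986/24891 (N = 4 - 5422/(-24891) = 4 - 5422*(-1/24891) = 4 + 5422/24891 = 104986/24891 ≈ 4.2178)
(12895 + (-12401/(-5364) - 19773/N))/(-36352 + 20985) = (12895 + (-12401/(-5364) - 19773/104986/24891))/(-36352 + 20985) = (12895 + (-12401*(-1/5364) - 19773*24891/104986))/(-15367) = (12895 + (12401/5364 - 492169743/104986))*(-1/15367) = (12895 - 1319348285033/281572452)*(-1/15367) = (2311528483507/281572452)*(-1/15367) = -2311528483507/4326923869884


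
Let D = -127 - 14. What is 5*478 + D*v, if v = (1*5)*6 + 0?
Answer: -1840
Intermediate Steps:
D = -141
v = 30 (v = 5*6 + 0 = 30 + 0 = 30)
5*478 + D*v = 5*478 - 141*30 = 2390 - 4230 = -1840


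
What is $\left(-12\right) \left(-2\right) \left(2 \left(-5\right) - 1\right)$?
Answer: $-264$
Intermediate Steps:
$\left(-12\right) \left(-2\right) \left(2 \left(-5\right) - 1\right) = 24 \left(-10 - 1\right) = 24 \left(-11\right) = -264$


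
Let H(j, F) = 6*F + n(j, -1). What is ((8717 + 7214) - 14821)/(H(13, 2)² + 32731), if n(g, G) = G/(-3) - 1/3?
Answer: 222/6575 ≈ 0.033764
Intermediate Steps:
n(g, G) = -⅓ - G/3 (n(g, G) = G*(-⅓) - 1*⅓ = -G/3 - ⅓ = -⅓ - G/3)
H(j, F) = 6*F (H(j, F) = 6*F + (-⅓ - ⅓*(-1)) = 6*F + (-⅓ + ⅓) = 6*F + 0 = 6*F)
((8717 + 7214) - 14821)/(H(13, 2)² + 32731) = ((8717 + 7214) - 14821)/((6*2)² + 32731) = (15931 - 14821)/(12² + 32731) = 1110/(144 + 32731) = 1110/32875 = 1110*(1/32875) = 222/6575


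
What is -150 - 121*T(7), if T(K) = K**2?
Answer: -6079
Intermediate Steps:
-150 - 121*T(7) = -150 - 121*7**2 = -150 - 121*49 = -150 - 5929 = -6079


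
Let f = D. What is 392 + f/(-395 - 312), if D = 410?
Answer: 276734/707 ≈ 391.42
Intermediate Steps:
f = 410
392 + f/(-395 - 312) = 392 + 410/(-395 - 312) = 392 + 410/(-707) = 392 + 410*(-1/707) = 392 - 410/707 = 276734/707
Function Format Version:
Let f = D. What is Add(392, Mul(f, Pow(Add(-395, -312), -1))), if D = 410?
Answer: Rational(276734, 707) ≈ 391.42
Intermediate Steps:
f = 410
Add(392, Mul(f, Pow(Add(-395, -312), -1))) = Add(392, Mul(410, Pow(Add(-395, -312), -1))) = Add(392, Mul(410, Pow(-707, -1))) = Add(392, Mul(410, Rational(-1, 707))) = Add(392, Rational(-410, 707)) = Rational(276734, 707)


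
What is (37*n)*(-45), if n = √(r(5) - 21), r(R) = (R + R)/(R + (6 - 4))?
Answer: -1665*I*√959/7 ≈ -7365.9*I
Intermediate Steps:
r(R) = 2*R/(2 + R) (r(R) = (2*R)/(R + 2) = (2*R)/(2 + R) = 2*R/(2 + R))
n = I*√959/7 (n = √(2*5/(2 + 5) - 21) = √(2*5/7 - 21) = √(2*5*(⅐) - 21) = √(10/7 - 21) = √(-137/7) = I*√959/7 ≈ 4.424*I)
(37*n)*(-45) = (37*(I*√959/7))*(-45) = (37*I*√959/7)*(-45) = -1665*I*√959/7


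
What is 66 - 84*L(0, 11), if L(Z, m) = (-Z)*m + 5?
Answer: -354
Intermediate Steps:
L(Z, m) = 5 - Z*m (L(Z, m) = -Z*m + 5 = 5 - Z*m)
66 - 84*L(0, 11) = 66 - 84*(5 - 1*0*11) = 66 - 84*(5 + 0) = 66 - 84*5 = 66 - 420 = -354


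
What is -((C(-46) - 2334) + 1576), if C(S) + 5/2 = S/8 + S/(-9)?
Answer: 27401/36 ≈ 761.14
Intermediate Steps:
C(S) = -5/2 + S/72 (C(S) = -5/2 + (S/8 + S/(-9)) = -5/2 + (S*(⅛) + S*(-⅑)) = -5/2 + (S/8 - S/9) = -5/2 + S/72)
-((C(-46) - 2334) + 1576) = -(((-5/2 + (1/72)*(-46)) - 2334) + 1576) = -(((-5/2 - 23/36) - 2334) + 1576) = -((-113/36 - 2334) + 1576) = -(-84137/36 + 1576) = -1*(-27401/36) = 27401/36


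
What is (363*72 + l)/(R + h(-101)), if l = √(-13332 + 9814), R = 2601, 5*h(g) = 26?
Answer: 130680/13031 + 5*I*√3518/13031 ≈ 10.028 + 0.022758*I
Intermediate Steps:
h(g) = 26/5 (h(g) = (⅕)*26 = 26/5)
l = I*√3518 (l = √(-3518) = I*√3518 ≈ 59.313*I)
(363*72 + l)/(R + h(-101)) = (363*72 + I*√3518)/(2601 + 26/5) = (26136 + I*√3518)/(13031/5) = (26136 + I*√3518)*(5/13031) = 130680/13031 + 5*I*√3518/13031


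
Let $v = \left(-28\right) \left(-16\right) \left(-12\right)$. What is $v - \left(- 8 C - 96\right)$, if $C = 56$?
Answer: $-4832$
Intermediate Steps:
$v = -5376$ ($v = 448 \left(-12\right) = -5376$)
$v - \left(- 8 C - 96\right) = -5376 - \left(\left(-8\right) 56 - 96\right) = -5376 - \left(-448 - 96\right) = -5376 - -544 = -5376 + 544 = -4832$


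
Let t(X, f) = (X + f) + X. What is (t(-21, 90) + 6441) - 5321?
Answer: 1168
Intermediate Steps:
t(X, f) = f + 2*X
(t(-21, 90) + 6441) - 5321 = ((90 + 2*(-21)) + 6441) - 5321 = ((90 - 42) + 6441) - 5321 = (48 + 6441) - 5321 = 6489 - 5321 = 1168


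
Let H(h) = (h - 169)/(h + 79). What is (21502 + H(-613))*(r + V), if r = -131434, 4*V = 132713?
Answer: -2256512077775/1068 ≈ -2.1128e+9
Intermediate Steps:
V = 132713/4 (V = (1/4)*132713 = 132713/4 ≈ 33178.)
H(h) = (-169 + h)/(79 + h)
(21502 + H(-613))*(r + V) = (21502 + (-169 - 613)/(79 - 613))*(-131434 + 132713/4) = (21502 - 782/(-534))*(-393023/4) = (21502 - 1/534*(-782))*(-393023/4) = (21502 + 391/267)*(-393023/4) = (5741425/267)*(-393023/4) = -2256512077775/1068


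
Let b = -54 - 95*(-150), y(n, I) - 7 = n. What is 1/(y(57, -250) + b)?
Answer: 1/14260 ≈ 7.0126e-5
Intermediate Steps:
y(n, I) = 7 + n
b = 14196 (b = -54 + 14250 = 14196)
1/(y(57, -250) + b) = 1/((7 + 57) + 14196) = 1/(64 + 14196) = 1/14260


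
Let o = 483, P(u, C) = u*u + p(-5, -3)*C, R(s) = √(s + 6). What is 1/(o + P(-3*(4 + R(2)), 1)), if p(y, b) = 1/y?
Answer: 8735/5585618 - 900*√2/2792809 ≈ 0.0011081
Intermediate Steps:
R(s) = √(6 + s)
P(u, C) = u² - C/5 (P(u, C) = u*u + C/(-5) = u² - C/5)
1/(o + P(-3*(4 + R(2)), 1)) = 1/(483 + ((-3*(4 + √(6 + 2)))² - ⅕*1)) = 1/(483 + ((-3*(4 + √8))² - ⅕)) = 1/(483 + ((-3*(4 + 2*√2))² - ⅕)) = 1/(483 + ((-12 - 6*√2)² - ⅕)) = 1/(483 + (-⅕ + (-12 - 6*√2)²)) = 1/(2414/5 + (-12 - 6*√2)²)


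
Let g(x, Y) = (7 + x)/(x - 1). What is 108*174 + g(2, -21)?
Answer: 18801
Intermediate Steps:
g(x, Y) = (7 + x)/(-1 + x)
108*174 + g(2, -21) = 108*174 + (7 + 2)/(-1 + 2) = 18792 + 9/1 = 18792 + 1*9 = 18792 + 9 = 18801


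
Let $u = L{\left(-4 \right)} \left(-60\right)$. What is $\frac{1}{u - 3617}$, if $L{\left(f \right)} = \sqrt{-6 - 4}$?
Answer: $\frac{i}{- 3617 i + 60 \sqrt{10}} \approx -0.00027571 + 1.4463 \cdot 10^{-5} i$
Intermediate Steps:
$L{\left(f \right)} = i \sqrt{10}$ ($L{\left(f \right)} = \sqrt{-10} = i \sqrt{10}$)
$u = - 60 i \sqrt{10}$ ($u = i \sqrt{10} \left(-60\right) = - 60 i \sqrt{10} \approx - 189.74 i$)
$\frac{1}{u - 3617} = \frac{1}{- 60 i \sqrt{10} - 3617} = \frac{1}{-3617 - 60 i \sqrt{10}}$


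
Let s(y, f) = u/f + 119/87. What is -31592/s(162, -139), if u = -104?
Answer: -382042056/25589 ≈ -14930.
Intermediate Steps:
s(y, f) = 119/87 - 104/f (s(y, f) = -104/f + 119/87 = 119/87 - 104/f)
-31592/s(162, -139) = -31592/(119/87 - 104/(-139)) = -31592/(119/87 - 104*(-1/139)) = -31592/(119/87 + 104/139) = -31592/25589/12093 = -31592*12093/25589 = -382042056/25589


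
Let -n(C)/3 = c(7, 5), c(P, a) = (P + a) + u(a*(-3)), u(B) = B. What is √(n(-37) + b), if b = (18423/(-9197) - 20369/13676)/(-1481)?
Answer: √78093875208019860316907/93138736366 ≈ 3.0004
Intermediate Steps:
c(P, a) = P - 2*a (c(P, a) = (P + a) + a*(-3) = (P + a) - 3*a = P - 2*a)
n(C) = 9 (n(C) = -3*(7 - 2*5) = -3*(7 - 10) = -3*(-3) = 9)
b = 439286641/186277472732 (b = (18423*(-1/9197) - 20369*1/13676)*(-1/1481) = (-18423/9197 - 20369/13676)*(-1/1481) = -439286641/125778172*(-1/1481) = 439286641/186277472732 ≈ 0.0023582)
√(n(-37) + b) = √(9 + 439286641/186277472732) = √(1676936541229/186277472732) = √78093875208019860316907/93138736366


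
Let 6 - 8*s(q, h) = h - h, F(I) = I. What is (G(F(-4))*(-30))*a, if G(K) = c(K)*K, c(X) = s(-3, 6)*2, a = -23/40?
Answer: -207/2 ≈ -103.50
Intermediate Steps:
s(q, h) = 3/4 (s(q, h) = 3/4 - (h - h)/8 = 3/4 - 1/8*0 = 3/4 + 0 = 3/4)
a = -23/40 (a = -23*1/40 = -23/40 ≈ -0.57500)
c(X) = 3/2 (c(X) = (3/4)*2 = 3/2)
G(K) = 3*K/2
(G(F(-4))*(-30))*a = (((3/2)*(-4))*(-30))*(-23/40) = -6*(-30)*(-23/40) = 180*(-23/40) = -207/2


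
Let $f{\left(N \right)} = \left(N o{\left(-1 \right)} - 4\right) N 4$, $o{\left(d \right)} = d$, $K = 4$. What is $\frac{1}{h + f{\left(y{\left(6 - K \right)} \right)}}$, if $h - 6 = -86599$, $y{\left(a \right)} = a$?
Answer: $- \frac{1}{86641} \approx -1.1542 \cdot 10^{-5}$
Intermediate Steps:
$h = -86593$ ($h = 6 - 86599 = -86593$)
$f{\left(N \right)} = 4 N \left(-4 - N\right)$ ($f{\left(N \right)} = \left(N \left(-1\right) - 4\right) N 4 = \left(- N - 4\right) N 4 = \left(-4 - N\right) N 4 = N \left(-4 - N\right) 4 = 4 N \left(-4 - N\right)$)
$\frac{1}{h + f{\left(y{\left(6 - K \right)} \right)}} = \frac{1}{-86593 + 4 \left(6 - 4\right) \left(-4 - \left(6 - 4\right)\right)} = \frac{1}{-86593 + 4 \cdot 2 \left(-4 - 2\right)} = \frac{1}{-86593 + 4 \cdot 2 \left(-6\right)} = \frac{1}{-86593 - 48} = \frac{1}{-86641} = - \frac{1}{86641}$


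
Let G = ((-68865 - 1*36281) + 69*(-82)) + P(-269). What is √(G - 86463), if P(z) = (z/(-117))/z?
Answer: 4*I*√18752695/39 ≈ 444.15*I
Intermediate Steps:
P(z) = -1/117 (P(z) = (z*(-1/117))/z = (-z/117)/z = -1/117)
G = -12964069/117 (G = ((-68865 - 1*36281) + 69*(-82)) - 1/117 = ((-68865 - 36281) - 5658) - 1/117 = (-105146 - 5658) - 1/117 = -110804 - 1/117 = -12964069/117 ≈ -1.1080e+5)
√(G - 86463) = √(-12964069/117 - 86463) = √(-23080240/117) = 4*I*√18752695/39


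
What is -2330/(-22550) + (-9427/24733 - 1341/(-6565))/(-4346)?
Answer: 401184690882/3881181381935 ≈ 0.10337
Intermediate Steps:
-2330/(-22550) + (-9427/24733 - 1341/(-6565))/(-4346) = -2330*(-1/22550) + (-9427*1/24733 - 1341*(-1/6565))*(-1/4346) = 233/2255 + (-9427/24733 + 1341/6565)*(-1/4346) = 233/2255 - 28721302/162372145*(-1/4346) = 233/2255 + 14360651/352834671085 = 401184690882/3881181381935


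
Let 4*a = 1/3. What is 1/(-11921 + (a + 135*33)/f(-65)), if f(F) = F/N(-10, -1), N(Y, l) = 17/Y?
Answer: -7800/92074963 ≈ -8.4714e-5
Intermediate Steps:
a = 1/12 (a = (1/4)/3 = (1/4)*(1/3) = 1/12 ≈ 0.083333)
f(F) = -10*F/17 (f(F) = F/((17/(-10))) = F/((17*(-1/10))) = F/(-17/10) = F*(-10/17) = -10*F/17)
1/(-11921 + (a + 135*33)/f(-65)) = 1/(-11921 + (1/12 + 135*33)/((-10/17*(-65)))) = 1/(-11921 + (1/12 + 4455)/(650/17)) = 1/(-11921 + (53461/12)*(17/650)) = 1/(-11921 + 908837/7800) = 1/(-92074963/7800) = -7800/92074963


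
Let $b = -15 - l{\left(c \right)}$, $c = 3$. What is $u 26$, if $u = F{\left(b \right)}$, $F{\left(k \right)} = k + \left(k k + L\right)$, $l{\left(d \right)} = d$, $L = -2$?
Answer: $7904$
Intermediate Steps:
$b = -18$ ($b = -15 - 3 = -18$)
$F{\left(k \right)} = -2 + k + k^{2}$ ($F{\left(k \right)} = k + \left(k k - 2\right) = k + \left(k^{2} - 2\right) = k + \left(-2 + k^{2}\right) = -2 + k + k^{2}$)
$u = 304$ ($u = -2 - 18 + \left(-18\right)^{2} = -2 - 18 + 324 = 304$)
$u 26 = 304 \cdot 26 = 7904$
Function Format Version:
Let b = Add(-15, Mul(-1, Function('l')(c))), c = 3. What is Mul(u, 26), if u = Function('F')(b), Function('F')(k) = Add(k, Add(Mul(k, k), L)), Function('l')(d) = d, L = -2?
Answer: 7904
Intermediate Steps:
b = -18 (b = Add(-15, Mul(-1, 3)) = Add(-15, -3) = -18)
Function('F')(k) = Add(-2, k, Pow(k, 2)) (Function('F')(k) = Add(k, Add(Mul(k, k), -2)) = Add(k, Add(Pow(k, 2), -2)) = Add(k, Add(-2, Pow(k, 2))) = Add(-2, k, Pow(k, 2)))
u = 304 (u = Add(-2, -18, Pow(-18, 2)) = Add(-2, -18, 324) = 304)
Mul(u, 26) = Mul(304, 26) = 7904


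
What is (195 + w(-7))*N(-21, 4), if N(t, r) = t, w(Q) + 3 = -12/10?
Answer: -20034/5 ≈ -4006.8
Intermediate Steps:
w(Q) = -21/5 (w(Q) = -3 - 12/10 = -3 - 12*1/10 = -3 - 6/5 = -21/5)
(195 + w(-7))*N(-21, 4) = (195 - 21/5)*(-21) = (954/5)*(-21) = -20034/5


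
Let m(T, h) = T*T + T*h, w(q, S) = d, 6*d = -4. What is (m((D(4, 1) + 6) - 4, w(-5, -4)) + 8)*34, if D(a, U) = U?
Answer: 510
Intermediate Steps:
d = -2/3 (d = (1/6)*(-4) = -2/3 ≈ -0.66667)
w(q, S) = -2/3
m(T, h) = T**2 + T*h
(m((D(4, 1) + 6) - 4, w(-5, -4)) + 8)*34 = (((1 + 6) - 4)*(((1 + 6) - 4) - 2/3) + 8)*34 = ((7 - 4)*((7 - 4) - 2/3) + 8)*34 = (3*(3 - 2/3) + 8)*34 = (3*(7/3) + 8)*34 = (7 + 8)*34 = 15*34 = 510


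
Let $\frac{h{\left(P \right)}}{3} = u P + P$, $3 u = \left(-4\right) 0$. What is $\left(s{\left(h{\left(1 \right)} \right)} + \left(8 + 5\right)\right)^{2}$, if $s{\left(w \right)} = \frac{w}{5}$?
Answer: $\frac{4624}{25} \approx 184.96$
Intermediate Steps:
$u = 0$ ($u = \frac{\left(-4\right) 0}{3} = \frac{1}{3} \cdot 0 = 0$)
$h{\left(P \right)} = 3 P$ ($h{\left(P \right)} = 3 \left(0 P + P\right) = 3 \left(0 + P\right) = 3 P$)
$s{\left(w \right)} = \frac{w}{5}$ ($s{\left(w \right)} = w \frac{1}{5} = \frac{w}{5}$)
$\left(s{\left(h{\left(1 \right)} \right)} + \left(8 + 5\right)\right)^{2} = \left(\frac{3 \cdot 1}{5} + \left(8 + 5\right)\right)^{2} = \left(\frac{1}{5} \cdot 3 + 13\right)^{2} = \left(\frac{3}{5} + 13\right)^{2} = \left(\frac{68}{5}\right)^{2} = \frac{4624}{25}$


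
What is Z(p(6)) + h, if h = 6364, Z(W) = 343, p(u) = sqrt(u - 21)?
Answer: 6707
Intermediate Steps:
p(u) = sqrt(-21 + u)
Z(p(6)) + h = 343 + 6364 = 6707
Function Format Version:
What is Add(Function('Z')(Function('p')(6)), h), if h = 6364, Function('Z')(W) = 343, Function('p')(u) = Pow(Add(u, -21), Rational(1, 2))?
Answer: 6707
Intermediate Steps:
Function('p')(u) = Pow(Add(-21, u), Rational(1, 2))
Add(Function('Z')(Function('p')(6)), h) = Add(343, 6364) = 6707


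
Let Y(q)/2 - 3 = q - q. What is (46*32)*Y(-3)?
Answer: 8832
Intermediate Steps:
Y(q) = 6 (Y(q) = 6 + 2*(q - q) = 6 + 2*0 = 6 + 0 = 6)
(46*32)*Y(-3) = (46*32)*6 = 1472*6 = 8832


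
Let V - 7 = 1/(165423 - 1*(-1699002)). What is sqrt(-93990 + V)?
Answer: I*sqrt(13067699248280598)/372885 ≈ 306.57*I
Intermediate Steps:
V = 13050976/1864425 (V = 7 + 1/(165423 - 1*(-1699002)) = 7 + 1/(165423 + 1699002) = 7 + 1/1864425 = 13050976/1864425 ≈ 7.0000)
sqrt(-93990 + V) = sqrt(-93990 + 13050976/1864425) = sqrt(-175224254774/1864425) = I*sqrt(13067699248280598)/372885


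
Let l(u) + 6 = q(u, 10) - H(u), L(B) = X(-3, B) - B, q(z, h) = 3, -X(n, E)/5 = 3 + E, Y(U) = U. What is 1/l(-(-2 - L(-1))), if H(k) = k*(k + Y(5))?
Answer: -1/17 ≈ -0.058824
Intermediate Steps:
X(n, E) = -15 - 5*E (X(n, E) = -5*(3 + E) = -15 - 5*E)
H(k) = k*(5 + k) (H(k) = k*(k + 5) = k*(5 + k))
L(B) = -15 - 6*B (L(B) = (-15 - 5*B) - B = -15 - 6*B)
l(u) = -3 - u*(5 + u) (l(u) = -6 + (3 - u*(5 + u)) = -3 - u*(5 + u))
1/l(-(-2 - L(-1))) = 1/(-3 - (-(-2 - (-15 - 6*(-1))))*(5 - (-2 - (-15 - 6*(-1))))) = 1/(-3 - (-(-2 - (-15 + 6)))*(5 - (-2 - (-15 + 6)))) = 1/(-3 - (-(-2 - 1*(-9)))*(5 - (-2 - 1*(-9)))) = 1/(-3 - (-(-2 + 9))*(5 - (-2 + 9))) = 1/(-3 - (-1*7)*(5 - 1*7)) = 1/(-3 - 1*(-7)*(5 - 7)) = 1/(-3 - 1*(-7)*(-2)) = 1/(-3 - 14) = 1/(-17) = -1/17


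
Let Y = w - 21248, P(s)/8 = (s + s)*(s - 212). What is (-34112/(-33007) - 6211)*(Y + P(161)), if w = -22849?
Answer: 2766701215665/2539 ≈ 1.0897e+9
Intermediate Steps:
P(s) = 16*s*(-212 + s) (P(s) = 8*((s + s)*(s - 212)) = 8*((2*s)*(-212 + s)) = 8*(2*s*(-212 + s)) = 16*s*(-212 + s))
Y = -44097 (Y = -22849 - 21248 = -44097)
(-34112/(-33007) - 6211)*(Y + P(161)) = (-34112/(-33007) - 6211)*(-44097 + 16*161*(-212 + 161)) = (-34112*(-1/33007) - 6211)*(-44097 + 16*161*(-51)) = (2624/2539 - 6211)*(-44097 - 131376) = -15767105/2539*(-175473) = 2766701215665/2539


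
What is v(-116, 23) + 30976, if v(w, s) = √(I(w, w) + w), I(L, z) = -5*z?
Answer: 30976 + 4*√29 ≈ 30998.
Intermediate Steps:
v(w, s) = 2*√(-w) (v(w, s) = √(-5*w + w) = √(-4*w) = 2*√(-w))
v(-116, 23) + 30976 = 2*√(-1*(-116)) + 30976 = 2*√116 + 30976 = 2*(2*√29) + 30976 = 4*√29 + 30976 = 30976 + 4*√29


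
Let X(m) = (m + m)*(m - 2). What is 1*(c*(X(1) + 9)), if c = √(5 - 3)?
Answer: 7*√2 ≈ 9.8995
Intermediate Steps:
X(m) = 2*m*(-2 + m) (X(m) = (2*m)*(-2 + m) = 2*m*(-2 + m))
c = √2 ≈ 1.4142
1*(c*(X(1) + 9)) = 1*(√2*(2*1*(-2 + 1) + 9)) = 1*(√2*(2*1*(-1) + 9)) = 1*(√2*(-2 + 9)) = 1*(√2*7) = 1*(7*√2) = 7*√2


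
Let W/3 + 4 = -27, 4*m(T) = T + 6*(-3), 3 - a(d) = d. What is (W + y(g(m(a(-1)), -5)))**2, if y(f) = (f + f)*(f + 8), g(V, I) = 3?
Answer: 729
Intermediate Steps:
a(d) = 3 - d
m(T) = -9/2 + T/4 (m(T) = (T + 6*(-3))/4 = (T - 18)/4 = (-18 + T)/4 = -9/2 + T/4)
W = -93 (W = -12 + 3*(-27) = -12 - 81 = -93)
y(f) = 2*f*(8 + f) (y(f) = (2*f)*(8 + f) = 2*f*(8 + f))
(W + y(g(m(a(-1)), -5)))**2 = (-93 + 2*3*(8 + 3))**2 = (-93 + 2*3*11)**2 = (-93 + 66)**2 = (-27)**2 = 729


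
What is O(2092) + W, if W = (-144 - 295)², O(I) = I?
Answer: 194813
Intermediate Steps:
W = 192721 (W = (-439)² = 192721)
O(2092) + W = 2092 + 192721 = 194813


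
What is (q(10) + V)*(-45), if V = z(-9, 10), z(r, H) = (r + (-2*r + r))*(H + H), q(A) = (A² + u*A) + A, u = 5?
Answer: -7200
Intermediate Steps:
q(A) = A² + 6*A (q(A) = (A² + 5*A) + A = A² + 6*A)
z(r, H) = 0 (z(r, H) = (r - r)*(2*H) = 0*(2*H) = 0)
V = 0
(q(10) + V)*(-45) = (10*(6 + 10) + 0)*(-45) = (10*16 + 0)*(-45) = (160 + 0)*(-45) = 160*(-45) = -7200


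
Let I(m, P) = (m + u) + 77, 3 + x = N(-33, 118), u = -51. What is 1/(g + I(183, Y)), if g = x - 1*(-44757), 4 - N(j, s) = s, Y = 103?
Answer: 1/44849 ≈ 2.2297e-5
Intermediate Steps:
N(j, s) = 4 - s
x = -117 (x = -3 + (4 - 1*118) = -3 + (4 - 118) = -3 - 114 = -117)
I(m, P) = 26 + m (I(m, P) = (m - 51) + 77 = (-51 + m) + 77 = 26 + m)
g = 44640 (g = -117 - 1*(-44757) = -117 + 44757 = 44640)
1/(g + I(183, Y)) = 1/(44640 + (26 + 183)) = 1/(44640 + 209) = 1/44849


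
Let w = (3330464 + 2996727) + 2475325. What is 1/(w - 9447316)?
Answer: -1/644800 ≈ -1.5509e-6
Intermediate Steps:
w = 8802516 (w = 6327191 + 2475325 = 8802516)
1/(w - 9447316) = 1/(8802516 - 9447316) = 1/(-644800) = -1/644800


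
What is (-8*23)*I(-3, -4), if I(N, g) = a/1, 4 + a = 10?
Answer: -1104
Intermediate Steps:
a = 6 (a = -4 + 10 = 6)
I(N, g) = 6 (I(N, g) = 6/1 = 6*1 = 6)
(-8*23)*I(-3, -4) = -8*23*6 = -184*6 = -1104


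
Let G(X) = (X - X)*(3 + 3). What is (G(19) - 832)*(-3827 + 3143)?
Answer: 569088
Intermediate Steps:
G(X) = 0 (G(X) = 0*6 = 0)
(G(19) - 832)*(-3827 + 3143) = (0 - 832)*(-3827 + 3143) = -832*(-684) = 569088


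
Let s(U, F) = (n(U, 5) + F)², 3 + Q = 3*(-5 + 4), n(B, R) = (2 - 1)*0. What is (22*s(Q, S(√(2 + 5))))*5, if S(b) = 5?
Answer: 2750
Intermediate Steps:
n(B, R) = 0 (n(B, R) = 1*0 = 0)
Q = -6 (Q = -3 + 3*(-5 + 4) = -3 + 3*(-1) = -3 - 3 = -6)
s(U, F) = F² (s(U, F) = (0 + F)² = F²)
(22*s(Q, S(√(2 + 5))))*5 = (22*5²)*5 = (22*25)*5 = 550*5 = 2750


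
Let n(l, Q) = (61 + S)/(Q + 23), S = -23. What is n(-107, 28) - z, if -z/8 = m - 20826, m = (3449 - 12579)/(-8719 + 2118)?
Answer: -56084773930/336651 ≈ -1.6660e+5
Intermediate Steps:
m = 9130/6601 (m = -9130/(-6601) = -9130*(-1/6601) = 9130/6601 ≈ 1.3831)
n(l, Q) = 38/(23 + Q) (n(l, Q) = (61 - 23)/(Q + 23) = 38/(23 + Q))
z = 1099706368/6601 (z = -8*(9130/6601 - 20826) = -8*(-137463296/6601) = 1099706368/6601 ≈ 1.6660e+5)
n(-107, 28) - z = 38/(23 + 28) - 1*1099706368/6601 = 38/51 - 1099706368/6601 = -56084773930/336651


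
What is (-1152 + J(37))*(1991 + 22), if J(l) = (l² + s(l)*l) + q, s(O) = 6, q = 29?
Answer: 942084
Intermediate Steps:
J(l) = 29 + l² + 6*l (J(l) = (l² + 6*l) + 29 = 29 + l² + 6*l)
(-1152 + J(37))*(1991 + 22) = (-1152 + (29 + 37² + 6*37))*(1991 + 22) = (-1152 + (29 + 1369 + 222))*2013 = (-1152 + 1620)*2013 = 468*2013 = 942084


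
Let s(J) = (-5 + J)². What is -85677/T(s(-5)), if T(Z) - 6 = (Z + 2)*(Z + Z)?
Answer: -28559/6802 ≈ -4.1986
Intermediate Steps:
T(Z) = 6 + 2*Z*(2 + Z) (T(Z) = 6 + (Z + 2)*(Z + Z) = 6 + (2 + Z)*(2*Z) = 6 + 2*Z*(2 + Z))
-85677/T(s(-5)) = -85677/(6 + 2*((-5 - 5)²)² + 4*(-5 - 5)²) = -85677/(6 + 2*((-10)²)² + 4*(-10)²) = -85677/(6 + 2*100² + 4*100) = -85677/(6 + 2*10000 + 400) = -85677/(6 + 20000 + 400) = -85677/20406 = -85677*1/20406 = -28559/6802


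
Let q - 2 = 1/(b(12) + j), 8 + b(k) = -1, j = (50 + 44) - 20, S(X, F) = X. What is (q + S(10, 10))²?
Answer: 609961/4225 ≈ 144.37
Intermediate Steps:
j = 74 (j = 94 - 20 = 74)
b(k) = -9 (b(k) = -8 - 1 = -9)
q = 131/65 (q = 2 + 1/(-9 + 74) = 2 + 1/65 = 131/65 ≈ 2.0154)
(q + S(10, 10))² = (131/65 + 10)² = (781/65)² = 609961/4225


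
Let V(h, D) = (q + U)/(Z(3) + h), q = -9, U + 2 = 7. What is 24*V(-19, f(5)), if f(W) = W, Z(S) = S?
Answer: 6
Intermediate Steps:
U = 5 (U = -2 + 7 = 5)
V(h, D) = -4/(3 + h) (V(h, D) = (-9 + 5)/(3 + h) = -4/(3 + h))
24*V(-19, f(5)) = 24*(-4/(3 - 19)) = 24*(-4/(-16)) = 24*(-4*(-1/16)) = 24*(¼) = 6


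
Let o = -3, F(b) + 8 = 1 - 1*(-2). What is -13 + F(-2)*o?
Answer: 2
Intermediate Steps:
F(b) = -5 (F(b) = -8 + (1 - 1*(-2)) = -8 + (1 + 2) = -8 + 3 = -5)
-13 + F(-2)*o = -13 - 5*(-3) = -13 + 15 = 2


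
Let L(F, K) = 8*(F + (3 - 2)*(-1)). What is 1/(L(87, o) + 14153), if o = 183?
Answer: 1/14841 ≈ 6.7381e-5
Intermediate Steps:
L(F, K) = -8 + 8*F (L(F, K) = 8*(F + 1*(-1)) = 8*(F - 1) = 8*(-1 + F) = -8 + 8*F)
1/(L(87, o) + 14153) = 1/((-8 + 8*87) + 14153) = 1/((-8 + 696) + 14153) = 1/(688 + 14153) = 1/14841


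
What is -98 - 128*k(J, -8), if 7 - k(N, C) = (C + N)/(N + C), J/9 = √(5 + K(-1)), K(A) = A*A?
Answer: -866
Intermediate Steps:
K(A) = A²
J = 9*√6 (J = 9*√(5 + (-1)²) = 9*√(5 + 1) = 9*√6 ≈ 22.045)
k(N, C) = 6 (k(N, C) = 7 - (C + N)/(N + C) = 7 - (C + N)/(C + N) = 7 - 1*1 = 7 - 1 = 6)
-98 - 128*k(J, -8) = -98 - 128*6 = -98 - 768 = -866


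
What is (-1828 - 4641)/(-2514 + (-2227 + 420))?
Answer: 6469/4321 ≈ 1.4971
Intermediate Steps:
(-1828 - 4641)/(-2514 + (-2227 + 420)) = -6469/(-2514 - 1807) = -6469/(-4321) = -6469*(-1/4321) = 6469/4321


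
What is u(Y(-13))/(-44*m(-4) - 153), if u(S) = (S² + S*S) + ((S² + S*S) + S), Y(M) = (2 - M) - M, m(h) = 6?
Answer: -3164/417 ≈ -7.5875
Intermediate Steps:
Y(M) = 2 - 2*M
u(S) = S + 4*S² (u(S) = (S² + S²) + ((S² + S²) + S) = 2*S² + (2*S² + S) = 2*S² + (S + 2*S²) = S + 4*S²)
u(Y(-13))/(-44*m(-4) - 153) = ((2 - 2*(-13))*(1 + 4*(2 - 2*(-13))))/(-44*6 - 153) = ((2 + 26)*(1 + 4*(2 + 26)))/(-264 - 153) = (28*(1 + 4*28))/(-417) = (28*(1 + 112))*(-1/417) = (28*113)*(-1/417) = 3164*(-1/417) = -3164/417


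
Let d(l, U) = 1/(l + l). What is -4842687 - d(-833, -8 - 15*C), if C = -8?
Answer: -8067916541/1666 ≈ -4.8427e+6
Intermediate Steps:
d(l, U) = 1/(2*l)
-4842687 - d(-833, -8 - 15*C) = -4842687 - 1/(2*(-833)) = -4842687 - (-1)/(2*833) = -4842687 - 1*(-1/1666) = -4842687 + 1/1666 = -8067916541/1666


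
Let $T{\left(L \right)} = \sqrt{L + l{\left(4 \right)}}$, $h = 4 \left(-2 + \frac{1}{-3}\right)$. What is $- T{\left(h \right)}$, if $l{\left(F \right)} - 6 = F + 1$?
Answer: $- \frac{\sqrt{15}}{3} \approx -1.291$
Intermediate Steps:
$l{\left(F \right)} = 7 + F$ ($l{\left(F \right)} = 6 + \left(F + 1\right) = 6 + \left(1 + F\right) = 7 + F$)
$h = - \frac{28}{3}$ ($h = 4 \left(-2 - \frac{1}{3}\right) = 4 \left(- \frac{7}{3}\right) = - \frac{28}{3} \approx -9.3333$)
$T{\left(L \right)} = \sqrt{11 + L}$ ($T{\left(L \right)} = \sqrt{L + \left(7 + 4\right)} = \sqrt{L + 11} = \sqrt{11 + L}$)
$- T{\left(h \right)} = - \sqrt{11 - \frac{28}{3}} = - \sqrt{\frac{5}{3}} = - \frac{\sqrt{15}}{3}$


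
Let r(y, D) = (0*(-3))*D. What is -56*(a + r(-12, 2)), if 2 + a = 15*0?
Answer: 112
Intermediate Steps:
r(y, D) = 0 (r(y, D) = 0*D = 0)
a = -2 (a = -2 + 15*0 = -2 + 0 = -2)
-56*(a + r(-12, 2)) = -56*(-2 + 0) = -56*(-2) = 112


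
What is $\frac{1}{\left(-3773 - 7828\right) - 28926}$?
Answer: $- \frac{1}{40527} \approx -2.4675 \cdot 10^{-5}$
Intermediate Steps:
$\frac{1}{\left(-3773 - 7828\right) - 28926} = \frac{1}{-11601 - 28926} = \frac{1}{-40527} = - \frac{1}{40527}$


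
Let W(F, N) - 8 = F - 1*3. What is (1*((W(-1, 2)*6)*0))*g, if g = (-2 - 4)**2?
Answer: 0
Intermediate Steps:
W(F, N) = 5 + F (W(F, N) = 8 + (F - 1*3) = 8 + (F - 3) = 8 + (-3 + F) = 5 + F)
g = 36 (g = (-6)**2 = 36)
(1*((W(-1, 2)*6)*0))*g = (1*(((5 - 1)*6)*0))*36 = (1*((4*6)*0))*36 = (1*(24*0))*36 = (1*0)*36 = 0*36 = 0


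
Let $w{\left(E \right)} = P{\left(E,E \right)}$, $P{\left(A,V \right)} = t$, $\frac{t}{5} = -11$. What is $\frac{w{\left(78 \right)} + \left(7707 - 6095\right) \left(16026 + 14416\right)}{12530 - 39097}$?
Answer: $- \frac{49072449}{26567} \approx -1847.1$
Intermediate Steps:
$t = -55$ ($t = 5 \left(-11\right) = -55$)
$P{\left(A,V \right)} = -55$
$w{\left(E \right)} = -55$
$\frac{w{\left(78 \right)} + \left(7707 - 6095\right) \left(16026 + 14416\right)}{12530 - 39097} = \frac{-55 + \left(7707 - 6095\right) \left(16026 + 14416\right)}{12530 - 39097} = \frac{-55 + 1612 \cdot 30442}{-26567} = \left(-55 + 49072504\right) \left(- \frac{1}{26567}\right) = 49072449 \left(- \frac{1}{26567}\right) = - \frac{49072449}{26567}$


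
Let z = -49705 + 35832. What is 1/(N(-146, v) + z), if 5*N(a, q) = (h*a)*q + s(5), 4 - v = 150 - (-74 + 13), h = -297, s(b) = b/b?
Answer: -5/9045298 ≈ -5.5277e-7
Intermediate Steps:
z = -13873
s(b) = 1
v = -207 (v = 4 - (150 - (-74 + 13)) = 4 - (150 - 1*(-61)) = 4 - (150 + 61) = 4 - 1*211 = 4 - 211 = -207)
N(a, q) = ⅕ - 297*a*q/5 (N(a, q) = ((-297*a)*q + 1)/5 = (-297*a*q + 1)/5 = (1 - 297*a*q)/5 = ⅕ - 297*a*q/5)
1/(N(-146, v) + z) = 1/((⅕ - 297/5*(-146)*(-207)) - 13873) = 1/((⅕ - 8975934/5) - 13873) = 1/(-8975933/5 - 13873) = 1/(-9045298/5) = -5/9045298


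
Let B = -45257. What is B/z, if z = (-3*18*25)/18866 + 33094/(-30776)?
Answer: 6569280016028/166474751 ≈ 39461.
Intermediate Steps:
z = -166474751/145155004 (z = -54*25*(1/18866) + 33094*(-1/30776) = -1350*1/18866 - 16547/15388 = -675/9433 - 16547/15388 = -166474751/145155004 ≈ -1.1469)
B/z = -45257/(-166474751/145155004) = -45257*(-145155004/166474751) = 6569280016028/166474751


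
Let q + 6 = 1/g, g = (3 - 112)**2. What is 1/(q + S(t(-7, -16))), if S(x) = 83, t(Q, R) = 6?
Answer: 11881/914838 ≈ 0.012987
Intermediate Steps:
g = 11881 (g = (-109)**2 = 11881)
q = -71285/11881 (q = -6 + 1/11881 = -71285/11881 ≈ -5.9999)
1/(q + S(t(-7, -16))) = 1/(-71285/11881 + 83) = 1/(914838/11881) = 11881/914838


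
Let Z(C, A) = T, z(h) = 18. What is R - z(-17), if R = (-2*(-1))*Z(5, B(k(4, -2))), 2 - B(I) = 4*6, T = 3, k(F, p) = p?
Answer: -12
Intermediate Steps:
B(I) = -22 (B(I) = 2 - 4*6 = 2 - 1*24 = 2 - 24 = -22)
Z(C, A) = 3
R = 6 (R = -2*(-1)*3 = 2*3 = 6)
R - z(-17) = 6 - 1*18 = 6 - 18 = -12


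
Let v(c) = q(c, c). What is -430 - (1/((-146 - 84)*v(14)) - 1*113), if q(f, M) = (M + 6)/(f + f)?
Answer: -364543/1150 ≈ -316.99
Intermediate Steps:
q(f, M) = (6 + M)/(2*f) (q(f, M) = (6 + M)/((2*f)) = (6 + M)*(1/(2*f)) = (6 + M)/(2*f))
v(c) = (6 + c)/(2*c)
-430 - (1/((-146 - 84)*v(14)) - 1*113) = -430 - (1/((-146 - 84)*(((½)*(6 + 14)/14))) - 1*113) = -430 - (1/((-230)*(((½)*(1/14)*20))) - 113) = -430 - (-1/(230*5/7) - 113) = -430 - (-1/230*7/5 - 113) = -430 - (-7/1150 - 113) = -430 - 1*(-129957/1150) = -430 + 129957/1150 = -364543/1150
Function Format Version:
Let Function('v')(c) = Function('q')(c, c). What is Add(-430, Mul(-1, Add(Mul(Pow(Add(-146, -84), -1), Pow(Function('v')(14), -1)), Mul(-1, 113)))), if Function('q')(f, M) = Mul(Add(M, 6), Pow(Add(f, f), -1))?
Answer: Rational(-364543, 1150) ≈ -316.99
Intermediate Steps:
Function('q')(f, M) = Mul(Rational(1, 2), Pow(f, -1), Add(6, M)) (Function('q')(f, M) = Mul(Add(6, M), Pow(Mul(2, f), -1)) = Mul(Add(6, M), Mul(Rational(1, 2), Pow(f, -1))) = Mul(Rational(1, 2), Pow(f, -1), Add(6, M)))
Function('v')(c) = Mul(Rational(1, 2), Pow(c, -1), Add(6, c))
Add(-430, Mul(-1, Add(Mul(Pow(Add(-146, -84), -1), Pow(Function('v')(14), -1)), Mul(-1, 113)))) = Add(-430, Mul(-1, Add(Mul(Pow(Add(-146, -84), -1), Pow(Mul(Rational(1, 2), Pow(14, -1), Add(6, 14)), -1)), Mul(-1, 113)))) = Add(-430, Mul(-1, Add(Mul(Pow(-230, -1), Pow(Mul(Rational(1, 2), Rational(1, 14), 20), -1)), -113))) = Add(-430, Mul(-1, Add(Mul(Rational(-1, 230), Pow(Rational(5, 7), -1)), -113))) = Add(-430, Mul(-1, Add(Mul(Rational(-1, 230), Rational(7, 5)), -113))) = Add(-430, Mul(-1, Add(Rational(-7, 1150), -113))) = Add(-430, Mul(-1, Rational(-129957, 1150))) = Add(-430, Rational(129957, 1150)) = Rational(-364543, 1150)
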